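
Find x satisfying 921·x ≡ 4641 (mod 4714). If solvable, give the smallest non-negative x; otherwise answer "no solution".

First find gcd(921, 4714):
4714 = 5×921 + 109
921 = 8×109 + 49
109 = 2×49 + 11
49 = 4×11 + 5
11 = 2×5 + 1
5 = 5×1 + 0
gcd = 1, so a unique solution mod 4714 exists.
Back-substitute for the Bézout coefficients:
1 = 11 − 2·5
1 = −2·49 + 9·11
1 = 9·109 − 20·49
1 = −20·921 + 169·109
1 = 169·4714 − 865·921
So 921·(-865) ≡ 1 (mod 4714), giving 921⁻¹ ≡ 3849.
x ≡ 921⁻¹·4641 ≡ 3849·4641 ≡ 1863 (mod 4714).

1863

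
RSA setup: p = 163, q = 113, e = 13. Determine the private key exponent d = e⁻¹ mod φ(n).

φ(n) = (p−1)(q−1) = 162·112 = 18144.
Need d with 13·d ≡ 1 (mod 18144). Apply the extended Euclidean algorithm:
18144 = 1395*13 + 9
13 = 1*9 + 4
9 = 2*4 + 1
4 = 4*1 + 0
Back-substitute:
1 = 9 − 2·4
1 = −2·13 + 3·9
1 = 3·18144 − 4187·13
So 13·(-4187) ≡ 1 (mod 18144), hence d ≡ -4187 ≡ 13957 (mod 18144).

13957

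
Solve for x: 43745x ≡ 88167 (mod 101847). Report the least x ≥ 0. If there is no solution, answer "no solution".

First find gcd(43745, 101847):
101847 = 2·43745 + 14357
43745 = 3·14357 + 674
14357 = 21·674 + 203
674 = 3·203 + 65
203 = 3·65 + 8
65 = 8·8 + 1
8 = 8·1 + 0
gcd = 1, so a unique solution mod 101847 exists.
Back-substitute for the Bézout coefficients:
1 = 65 − 8·8
1 = −8·203 + 25·65
1 = 25·674 − 83·203
1 = −83·14357 + 1768·674
1 = 1768·43745 − 5387·14357
1 = −5387·101847 + 12542·43745
So 43745·(12542) ≡ 1 (mod 101847), giving 43745⁻¹ ≡ 12542.
x ≡ 43745⁻¹·88167 ≡ 12542·88167 ≡ 37635 (mod 101847).

37635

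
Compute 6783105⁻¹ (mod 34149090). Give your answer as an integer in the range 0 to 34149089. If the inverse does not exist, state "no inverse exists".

no inverse exists

Euclidean algorithm on 34149090, 6783105:
34149090 = 5×6783105 + 233565
6783105 = 29×233565 + 9720
233565 = 24×9720 + 285
9720 = 34×285 + 30
285 = 9×30 + 15
30 = 2×15 + 0
The gcd is 15, not 1, hence no inverse exists.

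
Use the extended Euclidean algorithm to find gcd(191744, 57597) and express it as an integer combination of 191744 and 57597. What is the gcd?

1

Repeated division:
191744 = 3×57597 + 18953
57597 = 3×18953 + 738
18953 = 25×738 + 503
738 = 1×503 + 235
503 = 2×235 + 33
235 = 7×33 + 4
33 = 8×4 + 1
4 = 4×1 + 0
gcd(191744, 57597) = 1.
Back-substituting:
1 = 33 − 8·4
1 = −8·235 + 57·33
1 = 57·503 − 122·235
1 = −122·738 + 179·503
1 = 179·18953 − 4597·738
1 = −4597·57597 + 13970·18953
1 = 13970·191744 − 46507·57597
So 1 = (13970)·191744 + (-46507)·57597.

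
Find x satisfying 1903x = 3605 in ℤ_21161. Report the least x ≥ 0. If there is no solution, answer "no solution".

First find gcd(1903, 21161):
21161 = 11·1903 + 228
1903 = 8·228 + 79
228 = 2·79 + 70
79 = 1·70 + 9
70 = 7·9 + 7
9 = 1·7 + 2
7 = 3·2 + 1
2 = 2·1 + 0
gcd = 1, so a unique solution mod 21161 exists.
Back-substitute for the Bézout coefficients:
1 = 7 − 3·2
1 = −3·9 + 4·7
1 = 4·70 − 31·9
1 = −31·79 + 35·70
1 = 35·228 − 101·79
1 = −101·1903 + 843·228
1 = 843·21161 − 9374·1903
So 1903·(-9374) ≡ 1 (mod 21161), giving 1903⁻¹ ≡ 11787.
x ≡ 1903⁻¹·3605 ≡ 11787·3605 ≡ 847 (mod 21161).

847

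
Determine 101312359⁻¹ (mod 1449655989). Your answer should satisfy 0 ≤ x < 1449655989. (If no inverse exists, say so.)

206280457

Extended Euclidean algorithm:
1449655989 = 14·101312359 + 31282963
101312359 = 3·31282963 + 7463470
31282963 = 4·7463470 + 1429083
7463470 = 5·1429083 + 318055
1429083 = 4·318055 + 156863
318055 = 2·156863 + 4329
156863 = 36·4329 + 1019
4329 = 4·1019 + 253
1019 = 4·253 + 7
253 = 36·7 + 1
7 = 7·1 + 0
gcd = 1, so the inverse exists. Back-substitute:
1 = 253 − 36·7
1 = −36·1019 + 145·253
1 = 145·4329 − 616·1019
1 = −616·156863 + 22321·4329
1 = 22321·318055 − 45258·156863
1 = −45258·1429083 + 203353·318055
1 = 203353·7463470 − 1062023·1429083
1 = −1062023·31282963 + 4451445·7463470
1 = 4451445·101312359 − 14416358·31282963
1 = −14416358·1449655989 + 206280457·101312359
So 101312359·206280457 ≡ 1 (mod 1449655989).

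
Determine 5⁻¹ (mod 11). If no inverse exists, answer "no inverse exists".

9

Extended Euclidean algorithm:
11 = 2*5 + 1
5 = 5*1 + 0
Since gcd(5, 11) = 1, back-substitute to write 1 as a combination:
1 = 11 − 2·5
Thus 5·(-2) ≡ 1 (mod 11); reducing, -2 mod 11 = 9.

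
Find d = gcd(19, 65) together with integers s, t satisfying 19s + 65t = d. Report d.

Apply Euclid's algorithm to 65 and 19:
65 = 3×19 + 8
19 = 2×8 + 3
8 = 2×3 + 2
3 = 1×2 + 1
2 = 2×1 + 0
gcd(19, 65) = 1.
Express as a combination:
1 = 3 − 2
1 = −8 + 3·3
1 = 3·19 − 7·8
1 = −7·65 + 24·19
So 1 = (-7)·65 + (24)·19.

1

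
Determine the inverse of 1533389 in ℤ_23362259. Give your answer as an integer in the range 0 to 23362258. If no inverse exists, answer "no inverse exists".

12968554

Extended Euclidean algorithm:
23362259 = 15·1533389 + 361424
1533389 = 4·361424 + 87693
361424 = 4·87693 + 10652
87693 = 8·10652 + 2477
10652 = 4·2477 + 744
2477 = 3·744 + 245
744 = 3·245 + 9
245 = 27·9 + 2
9 = 4·2 + 1
2 = 2·1 + 0
Since gcd(1533389, 23362259) = 1, back-substitute to write 1 as a combination:
1 = 9 − 4·2
1 = −4·245 + 109·9
1 = 109·744 − 331·245
1 = −331·2477 + 1102·744
1 = 1102·10652 − 4739·2477
1 = −4739·87693 + 39014·10652
1 = 39014·361424 − 160795·87693
1 = −160795·1533389 + 682194·361424
1 = 682194·23362259 − 10393705·1533389
Hence 1533389⁻¹ ≡ -10393705 ≡ 12968554 (mod 23362259).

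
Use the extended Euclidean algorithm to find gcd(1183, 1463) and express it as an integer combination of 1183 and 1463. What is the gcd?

Apply Euclid's algorithm to 1463 and 1183:
1463 = 1*1183 + 280
1183 = 4*280 + 63
280 = 4*63 + 28
63 = 2*28 + 7
28 = 4*7 + 0
gcd(1183, 1463) = 7.
Back-substituting:
7 = 63 − 2·28
7 = −2·280 + 9·63
7 = 9·1183 − 38·280
7 = −38·1463 + 47·1183
So 7 = (-38)·1463 + (47)·1183.

7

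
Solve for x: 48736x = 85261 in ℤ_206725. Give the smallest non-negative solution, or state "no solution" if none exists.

First find gcd(48736, 206725):
206725 = 4×48736 + 11781
48736 = 4×11781 + 1612
11781 = 7×1612 + 497
1612 = 3×497 + 121
497 = 4×121 + 13
121 = 9×13 + 4
13 = 3×4 + 1
4 = 4×1 + 0
gcd = 1, so a unique solution mod 206725 exists.
Back-substitute for the Bézout coefficients:
1 = 13 − 3·4
1 = −3·121 + 28·13
1 = 28·497 − 115·121
1 = −115·1612 + 373·497
1 = 373·11781 − 2726·1612
1 = −2726·48736 + 11277·11781
1 = 11277·206725 − 47834·48736
So 48736·(-47834) ≡ 1 (mod 206725), giving 48736⁻¹ ≡ 158891.
x ≡ 48736⁻¹·85261 ≡ 158891·85261 ≡ 102851 (mod 206725).

102851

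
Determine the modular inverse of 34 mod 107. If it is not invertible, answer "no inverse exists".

Run Euclid on (107, 34):
107 = 3×34 + 5
34 = 6×5 + 4
5 = 1×4 + 1
4 = 4×1 + 0
The gcd is 1. Working backward:
1 = 5 − 4
1 = −34 + 7·5
1 = 7·107 − 22·34
So 34·(-22) ≡ 1 (mod 107), and -22 ≡ 85 (mod 107).

85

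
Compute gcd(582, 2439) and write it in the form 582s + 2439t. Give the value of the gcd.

Repeated division:
2439 = 4×582 + 111
582 = 5×111 + 27
111 = 4×27 + 3
27 = 9×3 + 0
gcd(582, 2439) = 3.
Express as a combination:
3 = 111 − 4·27
3 = −4·582 + 21·111
3 = 21·2439 − 88·582
So 3 = (21)·2439 + (-88)·582.

3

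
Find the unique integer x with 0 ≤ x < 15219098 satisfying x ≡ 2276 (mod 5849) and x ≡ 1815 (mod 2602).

13636295

Write x = 2276 + 5849·k. Then 5849·k ≡ 1815 − 2276 ≡ 2141 (mod 2602).
Need 5849⁻¹ mod 2602. Extended Euclid on (2602, 645):
2602 = 4*645 + 22
645 = 29*22 + 7
22 = 3*7 + 1
7 = 7*1 + 0
Back-substitute:
1 = 22 − 3·7
1 = −3·645 + 88·22
1 = 88·2602 − 355·645
5849⁻¹ ≡ 2247 (mod 2602), so k ≡ 2247·2141 ≡ 2331 (mod 2602).
x = 2276 + 5849·2331 = 13636295.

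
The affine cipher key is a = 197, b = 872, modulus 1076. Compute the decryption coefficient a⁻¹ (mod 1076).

Extended Euclidean algorithm:
1076 = 5·197 + 91
197 = 2·91 + 15
91 = 6·15 + 1
15 = 15·1 + 0
The gcd is 1. Working backward:
1 = 91 − 6·15
1 = −6·197 + 13·91
1 = 13·1076 − 71·197
So 197·(-71) ≡ 1 (mod 1076), and -71 ≡ 1005 (mod 1076).

1005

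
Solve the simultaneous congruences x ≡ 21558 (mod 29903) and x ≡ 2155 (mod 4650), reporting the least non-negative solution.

89700655

Write x = 21558 + 29903·k. Then 29903·k ≡ 2155 − 21558 ≡ 3847 (mod 4650).
Need 29903⁻¹ mod 4650. Extended Euclid on (4650, 2003):
4650 = 2×2003 + 644
2003 = 3×644 + 71
644 = 9×71 + 5
71 = 14×5 + 1
5 = 5×1 + 0
Back-substitute:
1 = 71 − 14·5
1 = −14·644 + 127·71
1 = 127·2003 − 395·644
1 = −395·4650 + 917·2003
29903⁻¹ ≡ 917 (mod 4650), so k ≡ 917·3847 ≡ 2999 (mod 4650).
x = 21558 + 29903·2999 = 89700655.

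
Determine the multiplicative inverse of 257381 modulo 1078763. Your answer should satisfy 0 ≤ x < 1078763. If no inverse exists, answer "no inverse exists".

261831

Apply the Euclidean algorithm to 1078763 and 257381:
1078763 = 4*257381 + 49239
257381 = 5*49239 + 11186
49239 = 4*11186 + 4495
11186 = 2*4495 + 2196
4495 = 2*2196 + 103
2196 = 21*103 + 33
103 = 3*33 + 4
33 = 8*4 + 1
4 = 4*1 + 0
The gcd is 1. Working backward:
1 = 33 − 8·4
1 = −8·103 + 25·33
1 = 25·2196 − 533·103
1 = −533·4495 + 1091·2196
1 = 1091·11186 − 2715·4495
1 = −2715·49239 + 11951·11186
1 = 11951·257381 − 62470·49239
1 = −62470·1078763 + 261831·257381
So 257381·261831 ≡ 1 (mod 1078763).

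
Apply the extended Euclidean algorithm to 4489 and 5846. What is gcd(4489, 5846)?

1

Apply Euclid's algorithm to 5846 and 4489:
5846 = 1*4489 + 1357
4489 = 3*1357 + 418
1357 = 3*418 + 103
418 = 4*103 + 6
103 = 17*6 + 1
6 = 6*1 + 0
gcd(4489, 5846) = 1.
Express as a combination:
1 = 103 − 17·6
1 = −17·418 + 69·103
1 = 69·1357 − 224·418
1 = −224·4489 + 741·1357
1 = 741·5846 − 965·4489
So 1 = (741)·5846 + (-965)·4489.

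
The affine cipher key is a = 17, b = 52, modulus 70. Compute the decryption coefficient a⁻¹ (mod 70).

33

Apply the Euclidean algorithm to 70 and 17:
70 = 4*17 + 2
17 = 8*2 + 1
2 = 2*1 + 0
Since gcd(17, 70) = 1, back-substitute to write 1 as a combination:
1 = 17 − 8·2
1 = −8·70 + 33·17
So 17·33 ≡ 1 (mod 70).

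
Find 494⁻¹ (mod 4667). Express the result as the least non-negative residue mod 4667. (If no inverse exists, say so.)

Compute gcd(494, 4667):
4667 = 9·494 + 221
494 = 2·221 + 52
221 = 4·52 + 13
52 = 4·13 + 0
The gcd is 13, not 1, hence no inverse exists.

no inverse exists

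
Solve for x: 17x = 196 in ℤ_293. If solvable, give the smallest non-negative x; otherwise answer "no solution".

First find gcd(17, 293):
293 = 17*17 + 4
17 = 4*4 + 1
4 = 4*1 + 0
gcd = 1, so a unique solution mod 293 exists.
Back-substitute for the Bézout coefficients:
1 = 17 − 4·4
1 = −4·293 + 69·17
So 17·(69) ≡ 1 (mod 293), giving 17⁻¹ ≡ 69.
x ≡ 17⁻¹·196 ≡ 69·196 ≡ 46 (mod 293).

46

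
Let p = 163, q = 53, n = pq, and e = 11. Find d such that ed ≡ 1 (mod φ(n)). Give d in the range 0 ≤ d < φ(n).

φ(n) = (p−1)(q−1) = 162·52 = 8424.
Need d with 11·d ≡ 1 (mod 8424). Apply the extended Euclidean algorithm:
8424 = 765*11 + 9
11 = 1*9 + 2
9 = 4*2 + 1
2 = 2*1 + 0
Back-substitute:
1 = 9 − 4·2
1 = −4·11 + 5·9
1 = 5·8424 − 3829·11
So 11·(-3829) ≡ 1 (mod 8424), hence d ≡ -3829 ≡ 4595 (mod 8424).

4595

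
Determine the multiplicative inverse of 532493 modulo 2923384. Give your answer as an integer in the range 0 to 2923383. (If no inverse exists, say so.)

2229509

Apply the Euclidean algorithm to 2923384 and 532493:
2923384 = 5*532493 + 260919
532493 = 2*260919 + 10655
260919 = 24*10655 + 5199
10655 = 2*5199 + 257
5199 = 20*257 + 59
257 = 4*59 + 21
59 = 2*21 + 17
21 = 1*17 + 4
17 = 4*4 + 1
4 = 4*1 + 0
The gcd is 1. Working backward:
1 = 17 − 4·4
1 = −4·21 + 5·17
1 = 5·59 − 14·21
1 = −14·257 + 61·59
1 = 61·5199 − 1234·257
1 = −1234·10655 + 2529·5199
1 = 2529·260919 − 61930·10655
1 = −61930·532493 + 126389·260919
1 = 126389·2923384 − 693875·532493
Thus 532493·(-693875) ≡ 1 (mod 2923384); reducing, -693875 mod 2923384 = 2229509.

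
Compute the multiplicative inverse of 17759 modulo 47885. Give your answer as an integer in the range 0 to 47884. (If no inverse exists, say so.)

Apply the Euclidean algorithm to 47885 and 17759:
47885 = 2·17759 + 12367
17759 = 1·12367 + 5392
12367 = 2·5392 + 1583
5392 = 3·1583 + 643
1583 = 2·643 + 297
643 = 2·297 + 49
297 = 6·49 + 3
49 = 16·3 + 1
3 = 3·1 + 0
The gcd is 1. Working backward:
1 = 49 − 16·3
1 = −16·297 + 97·49
1 = 97·643 − 210·297
1 = −210·1583 + 517·643
1 = 517·5392 − 1761·1583
1 = −1761·12367 + 4039·5392
1 = 4039·17759 − 5800·12367
1 = −5800·47885 + 15639·17759
So 17759·15639 ≡ 1 (mod 47885).

15639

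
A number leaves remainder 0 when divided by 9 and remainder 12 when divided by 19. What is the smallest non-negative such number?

Write x = 0 + 9·k. Then 9·k ≡ 12 − 0 ≡ 12 (mod 19).
Need 9⁻¹ mod 19. Extended Euclid on (19, 9):
19 = 2*9 + 1
9 = 9*1 + 0
Back-substitute:
1 = 19 − 2·9
9⁻¹ ≡ 17 (mod 19), so k ≡ 17·12 ≡ 14 (mod 19).
x = 0 + 9·14 = 126.

126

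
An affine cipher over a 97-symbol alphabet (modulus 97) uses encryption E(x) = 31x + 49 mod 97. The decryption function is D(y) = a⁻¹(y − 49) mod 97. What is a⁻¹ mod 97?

gcd(97, 31) by repeated division:
97 = 3·31 + 4
31 = 7·4 + 3
4 = 1·3 + 1
3 = 3·1 + 0
The gcd is 1. Working backward:
1 = 4 − 3
1 = −31 + 8·4
1 = 8·97 − 25·31
Thus 31·(-25) ≡ 1 (mod 97); reducing, -25 mod 97 = 72.

72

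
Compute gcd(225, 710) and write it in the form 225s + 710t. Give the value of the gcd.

Euclidean algorithm:
710 = 3·225 + 35
225 = 6·35 + 15
35 = 2·15 + 5
15 = 3·5 + 0
gcd(225, 710) = 5.
Back-substituting:
5 = 35 − 2·15
5 = −2·225 + 13·35
5 = 13·710 − 41·225
So 5 = (13)·710 + (-41)·225.

5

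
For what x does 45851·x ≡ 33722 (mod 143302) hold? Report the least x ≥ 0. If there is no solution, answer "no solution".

First find gcd(45851, 143302):
143302 = 3*45851 + 5749
45851 = 7*5749 + 5608
5749 = 1*5608 + 141
5608 = 39*141 + 109
141 = 1*109 + 32
109 = 3*32 + 13
32 = 2*13 + 6
13 = 2*6 + 1
6 = 6*1 + 0
gcd = 1, so a unique solution mod 143302 exists.
Back-substitute for the Bézout coefficients:
1 = 13 − 2·6
1 = −2·32 + 5·13
1 = 5·109 − 17·32
1 = −17·141 + 22·109
1 = 22·5608 − 875·141
1 = −875·5749 + 897·5608
1 = 897·45851 − 7154·5749
1 = −7154·143302 + 22359·45851
So 45851·(22359) ≡ 1 (mod 143302), giving 45851⁻¹ ≡ 22359.
x ≡ 45851⁻¹·33722 ≡ 22359·33722 ≡ 78376 (mod 143302).

78376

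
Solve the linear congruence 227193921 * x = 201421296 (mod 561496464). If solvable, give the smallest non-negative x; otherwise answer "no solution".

18328848

First find gcd(227193921, 561496464):
561496464 = 2·227193921 + 107108622
227193921 = 2·107108622 + 12976677
107108622 = 8·12976677 + 3295206
12976677 = 3·3295206 + 3091059
3295206 = 1·3091059 + 204147
3091059 = 15·204147 + 28854
204147 = 7·28854 + 2169
28854 = 13·2169 + 657
2169 = 3·657 + 198
657 = 3·198 + 63
198 = 3·63 + 9
63 = 7·9 + 0
gcd = 9 and 9 | 201421296, so solutions exist. Divide through by 9: 25243769x ≡ 22380144 (mod 62388496).
Now find 25243769⁻¹ mod 62388496:
62388496 = 2*25243769 + 11900958
25243769 = 2*11900958 + 1441853
11900958 = 8*1441853 + 366134
1441853 = 3*366134 + 343451
366134 = 1*343451 + 22683
343451 = 15*22683 + 3206
22683 = 7*3206 + 241
3206 = 13*241 + 73
241 = 3*73 + 22
73 = 3*22 + 7
22 = 3*7 + 1
7 = 7*1 + 0
Back-substitute:
1 = 22 − 3·7
1 = −3·73 + 10·22
1 = 10·241 − 33·73
1 = −33·3206 + 439·241
1 = 439·22683 − 3106·3206
1 = −3106·343451 + 47029·22683
1 = 47029·366134 − 50135·343451
1 = −50135·1441853 + 197434·366134
1 = 197434·11900958 − 1629607·1441853
1 = −1629607·25243769 + 3456648·11900958
1 = 3456648·62388496 − 8542903·25243769
So 25243769·(-8542903) ≡ 1 (mod 62388496), i.e. 25243769⁻¹ ≡ 53845593.
Then x ≡ 53845593·22380144 ≡ 18328848 (mod 62388496); the smallest non-negative solution is x = 18328848.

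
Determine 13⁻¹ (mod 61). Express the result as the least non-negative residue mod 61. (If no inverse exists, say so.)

47

gcd(61, 13) by repeated division:
61 = 4×13 + 9
13 = 1×9 + 4
9 = 2×4 + 1
4 = 4×1 + 0
Since gcd(13, 61) = 1, back-substitute to write 1 as a combination:
1 = 9 − 2·4
1 = −2·13 + 3·9
1 = 3·61 − 14·13
Thus 13·(-14) ≡ 1 (mod 61); reducing, -14 mod 61 = 47.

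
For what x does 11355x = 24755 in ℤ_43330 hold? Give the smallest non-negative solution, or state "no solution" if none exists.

773

First find gcd(11355, 43330):
43330 = 3×11355 + 9265
11355 = 1×9265 + 2090
9265 = 4×2090 + 905
2090 = 2×905 + 280
905 = 3×280 + 65
280 = 4×65 + 20
65 = 3×20 + 5
20 = 4×5 + 0
gcd = 5 and 5 | 24755, so solutions exist. Divide through by 5: 2271x ≡ 4951 (mod 8666).
Now find 2271⁻¹ mod 8666:
8666 = 3*2271 + 1853
2271 = 1*1853 + 418
1853 = 4*418 + 181
418 = 2*181 + 56
181 = 3*56 + 13
56 = 4*13 + 4
13 = 3*4 + 1
4 = 4*1 + 0
Back-substitute:
1 = 13 − 3·4
1 = −3·56 + 13·13
1 = 13·181 − 42·56
1 = −42·418 + 97·181
1 = 97·1853 − 430·418
1 = −430·2271 + 527·1853
1 = 527·8666 − 2011·2271
So 2271·(-2011) ≡ 1 (mod 8666), i.e. 2271⁻¹ ≡ 6655.
Then x ≡ 6655·4951 ≡ 773 (mod 8666); the smallest non-negative solution is x = 773.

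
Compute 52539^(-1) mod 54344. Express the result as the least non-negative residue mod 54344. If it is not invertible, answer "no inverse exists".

Run Euclid on (54344, 52539):
54344 = 1*52539 + 1805
52539 = 29*1805 + 194
1805 = 9*194 + 59
194 = 3*59 + 17
59 = 3*17 + 8
17 = 2*8 + 1
8 = 8*1 + 0
gcd = 1, so the inverse exists. Back-substitute:
1 = 17 − 2·8
1 = −2·59 + 7·17
1 = 7·194 − 23·59
1 = −23·1805 + 214·194
1 = 214·52539 − 6229·1805
1 = −6229·54344 + 6443·52539
So 52539·6443 ≡ 1 (mod 54344).

6443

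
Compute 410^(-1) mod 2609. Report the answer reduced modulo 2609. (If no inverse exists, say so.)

70

gcd(2609, 410) by repeated division:
2609 = 6·410 + 149
410 = 2·149 + 112
149 = 1·112 + 37
112 = 3·37 + 1
37 = 37·1 + 0
The gcd is 1. Working backward:
1 = 112 − 3·37
1 = −3·149 + 4·112
1 = 4·410 − 11·149
1 = −11·2609 + 70·410
So 410·70 ≡ 1 (mod 2609).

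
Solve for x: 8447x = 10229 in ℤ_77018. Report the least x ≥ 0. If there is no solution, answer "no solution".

First find gcd(8447, 77018):
77018 = 9·8447 + 995
8447 = 8·995 + 487
995 = 2·487 + 21
487 = 23·21 + 4
21 = 5·4 + 1
4 = 4·1 + 0
gcd = 1, so a unique solution mod 77018 exists.
Back-substitute for the Bézout coefficients:
1 = 21 − 5·4
1 = −5·487 + 116·21
1 = 116·995 − 237·487
1 = −237·8447 + 2012·995
1 = 2012·77018 − 18345·8447
So 8447·(-18345) ≡ 1 (mod 77018), giving 8447⁻¹ ≡ 58673.
x ≡ 8447⁻¹·10229 ≡ 58673·10229 ≡ 41861 (mod 77018).

41861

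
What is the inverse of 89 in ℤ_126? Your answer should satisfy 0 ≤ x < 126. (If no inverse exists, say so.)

17

gcd(126, 89) by repeated division:
126 = 1·89 + 37
89 = 2·37 + 15
37 = 2·15 + 7
15 = 2·7 + 1
7 = 7·1 + 0
Since gcd(89, 126) = 1, back-substitute to write 1 as a combination:
1 = 15 − 2·7
1 = −2·37 + 5·15
1 = 5·89 − 12·37
1 = −12·126 + 17·89
So 89·17 ≡ 1 (mod 126).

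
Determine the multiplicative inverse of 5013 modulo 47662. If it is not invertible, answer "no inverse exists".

35901

Run Euclid on (47662, 5013):
47662 = 9×5013 + 2545
5013 = 1×2545 + 2468
2545 = 1×2468 + 77
2468 = 32×77 + 4
77 = 19×4 + 1
4 = 4×1 + 0
The gcd is 1. Working backward:
1 = 77 − 19·4
1 = −19·2468 + 609·77
1 = 609·2545 − 628·2468
1 = −628·5013 + 1237·2545
1 = 1237·47662 − 11761·5013
Thus 5013·(-11761) ≡ 1 (mod 47662); reducing, -11761 mod 47662 = 35901.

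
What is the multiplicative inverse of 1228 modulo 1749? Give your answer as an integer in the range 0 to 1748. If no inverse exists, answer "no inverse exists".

1702

Apply the Euclidean algorithm to 1749 and 1228:
1749 = 1·1228 + 521
1228 = 2·521 + 186
521 = 2·186 + 149
186 = 1·149 + 37
149 = 4·37 + 1
37 = 37·1 + 0
Since gcd(1228, 1749) = 1, back-substitute to write 1 as a combination:
1 = 149 − 4·37
1 = −4·186 + 5·149
1 = 5·521 − 14·186
1 = −14·1228 + 33·521
1 = 33·1749 − 47·1228
Hence 1228⁻¹ ≡ -47 ≡ 1702 (mod 1749).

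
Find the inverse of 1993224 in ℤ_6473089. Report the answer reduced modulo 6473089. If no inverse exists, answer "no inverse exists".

Extended Euclidean algorithm:
6473089 = 3*1993224 + 493417
1993224 = 4*493417 + 19556
493417 = 25*19556 + 4517
19556 = 4*4517 + 1488
4517 = 3*1488 + 53
1488 = 28*53 + 4
53 = 13*4 + 1
4 = 4*1 + 0
The gcd is 1. Working backward:
1 = 53 − 13·4
1 = −13·1488 + 365·53
1 = 365·4517 − 1108·1488
1 = −1108·19556 + 4797·4517
1 = 4797·493417 − 121033·19556
1 = −121033·1993224 + 488929·493417
1 = 488929·6473089 − 1587820·1993224
So 1993224·(-1587820) ≡ 1 (mod 6473089), and -1587820 ≡ 4885269 (mod 6473089).

4885269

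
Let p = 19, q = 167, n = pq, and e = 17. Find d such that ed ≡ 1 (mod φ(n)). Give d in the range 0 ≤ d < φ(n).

2285

φ(n) = (p−1)(q−1) = 18·166 = 2988.
Need d with 17·d ≡ 1 (mod 2988). Apply the extended Euclidean algorithm:
2988 = 175×17 + 13
17 = 1×13 + 4
13 = 3×4 + 1
4 = 4×1 + 0
Back-substitute:
1 = 13 − 3·4
1 = −3·17 + 4·13
1 = 4·2988 − 703·17
So 17·(-703) ≡ 1 (mod 2988), hence d ≡ -703 ≡ 2285 (mod 2988).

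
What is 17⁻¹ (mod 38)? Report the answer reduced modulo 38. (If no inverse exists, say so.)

9

Apply the Euclidean algorithm to 38 and 17:
38 = 2×17 + 4
17 = 4×4 + 1
4 = 4×1 + 0
Since gcd(17, 38) = 1, back-substitute to write 1 as a combination:
1 = 17 − 4·4
1 = −4·38 + 9·17
So 17·9 ≡ 1 (mod 38).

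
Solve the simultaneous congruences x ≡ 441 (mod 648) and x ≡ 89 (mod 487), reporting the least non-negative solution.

Write x = 441 + 648·k. Then 648·k ≡ 89 − 441 ≡ 135 (mod 487).
Need 648⁻¹ mod 487. Extended Euclid on (487, 161):
487 = 3*161 + 4
161 = 40*4 + 1
4 = 4*1 + 0
Back-substitute:
1 = 161 − 40·4
1 = −40·487 + 121·161
648⁻¹ ≡ 121 (mod 487), so k ≡ 121·135 ≡ 264 (mod 487).
x = 441 + 648·264 = 171513.

171513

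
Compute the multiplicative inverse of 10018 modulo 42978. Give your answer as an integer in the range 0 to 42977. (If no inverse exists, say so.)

no inverse exists

Compute gcd(10018, 42978):
42978 = 4×10018 + 2906
10018 = 3×2906 + 1300
2906 = 2×1300 + 306
1300 = 4×306 + 76
306 = 4×76 + 2
76 = 38×2 + 0
gcd(10018, 42978) = 2 ≠ 1, so 10018 has no multiplicative inverse modulo 42978.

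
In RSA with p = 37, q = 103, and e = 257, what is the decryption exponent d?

2729

φ(n) = (p−1)(q−1) = 36·102 = 3672.
Need d with 257·d ≡ 1 (mod 3672). Apply the extended Euclidean algorithm:
3672 = 14×257 + 74
257 = 3×74 + 35
74 = 2×35 + 4
35 = 8×4 + 3
4 = 1×3 + 1
3 = 3×1 + 0
Back-substitute:
1 = 4 − 3
1 = −35 + 9·4
1 = 9·74 − 19·35
1 = −19·257 + 66·74
1 = 66·3672 − 943·257
So 257·(-943) ≡ 1 (mod 3672), hence d ≡ -943 ≡ 2729 (mod 3672).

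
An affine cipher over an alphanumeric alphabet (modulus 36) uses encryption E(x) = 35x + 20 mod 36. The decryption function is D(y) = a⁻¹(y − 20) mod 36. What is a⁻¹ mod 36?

35

Run Euclid on (36, 35):
36 = 1*35 + 1
35 = 35*1 + 0
gcd = 1, so the inverse exists. Back-substitute:
1 = 36 − 35
Hence 35⁻¹ ≡ -1 ≡ 35 (mod 36).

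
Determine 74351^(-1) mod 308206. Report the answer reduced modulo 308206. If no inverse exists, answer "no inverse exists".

9273

Run Euclid on (308206, 74351):
308206 = 4·74351 + 10802
74351 = 6·10802 + 9539
10802 = 1·9539 + 1263
9539 = 7·1263 + 698
1263 = 1·698 + 565
698 = 1·565 + 133
565 = 4·133 + 33
133 = 4·33 + 1
33 = 33·1 + 0
Since gcd(74351, 308206) = 1, back-substitute to write 1 as a combination:
1 = 133 − 4·33
1 = −4·565 + 17·133
1 = 17·698 − 21·565
1 = −21·1263 + 38·698
1 = 38·9539 − 287·1263
1 = −287·10802 + 325·9539
1 = 325·74351 − 2237·10802
1 = −2237·308206 + 9273·74351
So 74351·9273 ≡ 1 (mod 308206).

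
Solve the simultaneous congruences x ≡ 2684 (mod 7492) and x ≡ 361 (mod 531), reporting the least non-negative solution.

2377648

Write x = 2684 + 7492·k. Then 7492·k ≡ 361 − 2684 ≡ 332 (mod 531).
Need 7492⁻¹ mod 531. Extended Euclid on (531, 58):
531 = 9×58 + 9
58 = 6×9 + 4
9 = 2×4 + 1
4 = 4×1 + 0
Back-substitute:
1 = 9 − 2·4
1 = −2·58 + 13·9
1 = 13·531 − 119·58
7492⁻¹ ≡ 412 (mod 531), so k ≡ 412·332 ≡ 317 (mod 531).
x = 2684 + 7492·317 = 2377648.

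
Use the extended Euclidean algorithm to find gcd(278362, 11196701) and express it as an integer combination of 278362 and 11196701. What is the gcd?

1

Apply Euclid's algorithm to 11196701 and 278362:
11196701 = 40·278362 + 62221
278362 = 4·62221 + 29478
62221 = 2·29478 + 3265
29478 = 9·3265 + 93
3265 = 35·93 + 10
93 = 9·10 + 3
10 = 3·3 + 1
3 = 3·1 + 0
gcd(278362, 11196701) = 1.
Express as a combination:
1 = 10 − 3·3
1 = −3·93 + 28·10
1 = 28·3265 − 983·93
1 = −983·29478 + 8875·3265
1 = 8875·62221 − 18733·29478
1 = −18733·278362 + 83807·62221
1 = 83807·11196701 − 3371013·278362
So 1 = (83807)·11196701 + (-3371013)·278362.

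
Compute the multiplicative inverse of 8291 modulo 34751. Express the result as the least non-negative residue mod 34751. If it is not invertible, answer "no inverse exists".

Extended Euclidean algorithm:
34751 = 4·8291 + 1587
8291 = 5·1587 + 356
1587 = 4·356 + 163
356 = 2·163 + 30
163 = 5·30 + 13
30 = 2·13 + 4
13 = 3·4 + 1
4 = 4·1 + 0
Since gcd(8291, 34751) = 1, back-substitute to write 1 as a combination:
1 = 13 − 3·4
1 = −3·30 + 7·13
1 = 7·163 − 38·30
1 = −38·356 + 83·163
1 = 83·1587 − 370·356
1 = −370·8291 + 1933·1587
1 = 1933·34751 − 8102·8291
Hence 8291⁻¹ ≡ -8102 ≡ 26649 (mod 34751).

26649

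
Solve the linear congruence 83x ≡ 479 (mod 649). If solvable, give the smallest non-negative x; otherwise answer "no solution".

342

First find gcd(83, 649):
649 = 7×83 + 68
83 = 1×68 + 15
68 = 4×15 + 8
15 = 1×8 + 7
8 = 1×7 + 1
7 = 7×1 + 0
gcd = 1, so a unique solution mod 649 exists.
Back-substitute for the Bézout coefficients:
1 = 8 − 7
1 = −15 + 2·8
1 = 2·68 − 9·15
1 = −9·83 + 11·68
1 = 11·649 − 86·83
So 83·(-86) ≡ 1 (mod 649), giving 83⁻¹ ≡ 563.
x ≡ 83⁻¹·479 ≡ 563·479 ≡ 342 (mod 649).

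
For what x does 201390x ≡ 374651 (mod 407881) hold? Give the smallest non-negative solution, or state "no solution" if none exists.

First find gcd(201390, 407881):
407881 = 2·201390 + 5101
201390 = 39·5101 + 2451
5101 = 2·2451 + 199
2451 = 12·199 + 63
199 = 3·63 + 10
63 = 6·10 + 3
10 = 3·3 + 1
3 = 3·1 + 0
gcd = 1, so a unique solution mod 407881 exists.
Back-substitute for the Bézout coefficients:
1 = 10 − 3·3
1 = −3·63 + 19·10
1 = 19·199 − 60·63
1 = −60·2451 + 739·199
1 = 739·5101 − 1538·2451
1 = −1538·201390 + 60721·5101
1 = 60721·407881 − 122980·201390
So 201390·(-122980) ≡ 1 (mod 407881), giving 201390⁻¹ ≡ 284901.
x ≡ 201390⁻¹·374651 ≡ 284901·374651 ≡ 65661 (mod 407881).

65661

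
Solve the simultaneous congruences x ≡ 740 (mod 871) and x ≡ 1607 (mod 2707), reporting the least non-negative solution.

Write x = 740 + 871·k. Then 871·k ≡ 1607 − 740 ≡ 867 (mod 2707).
Need 871⁻¹ mod 2707. Extended Euclid on (2707, 871):
2707 = 3*871 + 94
871 = 9*94 + 25
94 = 3*25 + 19
25 = 1*19 + 6
19 = 3*6 + 1
6 = 6*1 + 0
Back-substitute:
1 = 19 − 3·6
1 = −3·25 + 4·19
1 = 4·94 − 15·25
1 = −15·871 + 139·94
1 = 139·2707 − 432·871
871⁻¹ ≡ 2275 (mod 2707), so k ≡ 2275·867 ≡ 1729 (mod 2707).
x = 740 + 871·1729 = 1506699.

1506699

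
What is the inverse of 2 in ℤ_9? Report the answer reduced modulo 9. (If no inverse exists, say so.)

Apply the Euclidean algorithm to 9 and 2:
9 = 4×2 + 1
2 = 2×1 + 0
The gcd is 1. Working backward:
1 = 9 − 4·2
Thus 2·(-4) ≡ 1 (mod 9); reducing, -4 mod 9 = 5.

5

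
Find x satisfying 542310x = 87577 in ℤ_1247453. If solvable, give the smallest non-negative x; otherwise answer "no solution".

First find gcd(542310, 1247453):
1247453 = 2·542310 + 162833
542310 = 3·162833 + 53811
162833 = 3·53811 + 1400
53811 = 38·1400 + 611
1400 = 2·611 + 178
611 = 3·178 + 77
178 = 2·77 + 24
77 = 3·24 + 5
24 = 4·5 + 4
5 = 1·4 + 1
4 = 4·1 + 0
gcd = 1, so a unique solution mod 1247453 exists.
Back-substitute for the Bézout coefficients:
1 = 5 − 4
1 = −24 + 5·5
1 = 5·77 − 16·24
1 = −16·178 + 37·77
1 = 37·611 − 127·178
1 = −127·1400 + 291·611
1 = 291·53811 − 11185·1400
1 = −11185·162833 + 33846·53811
1 = 33846·542310 − 112723·162833
1 = −112723·1247453 + 259292·542310
So 542310·(259292) ≡ 1 (mod 1247453), giving 542310⁻¹ ≡ 259292.
x ≡ 542310⁻¹·87577 ≡ 259292·87577 ≡ 628525 (mod 1247453).

628525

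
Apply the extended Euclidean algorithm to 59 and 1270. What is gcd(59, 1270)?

Euclidean algorithm:
1270 = 21×59 + 31
59 = 1×31 + 28
31 = 1×28 + 3
28 = 9×3 + 1
3 = 3×1 + 0
gcd(59, 1270) = 1.
Express as a combination:
1 = 28 − 9·3
1 = −9·31 + 10·28
1 = 10·59 − 19·31
1 = −19·1270 + 409·59
So 1 = (-19)·1270 + (409)·59.

1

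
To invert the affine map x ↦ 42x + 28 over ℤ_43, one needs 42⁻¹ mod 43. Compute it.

Run Euclid on (43, 42):
43 = 1*42 + 1
42 = 42*1 + 0
The gcd is 1. Working backward:
1 = 43 − 42
So 42·(-1) ≡ 1 (mod 43), and -1 ≡ 42 (mod 43).

42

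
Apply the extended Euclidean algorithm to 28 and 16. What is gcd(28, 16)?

Apply Euclid's algorithm to 28 and 16:
28 = 1×16 + 12
16 = 1×12 + 4
12 = 3×4 + 0
gcd(28, 16) = 4.
Working backward:
4 = 16 − 12
4 = −28 + 2·16
So 4 = (-1)·28 + (2)·16.

4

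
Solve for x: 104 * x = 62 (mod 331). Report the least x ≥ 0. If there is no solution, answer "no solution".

First find gcd(104, 331):
331 = 3×104 + 19
104 = 5×19 + 9
19 = 2×9 + 1
9 = 9×1 + 0
gcd = 1, so a unique solution mod 331 exists.
Back-substitute for the Bézout coefficients:
1 = 19 − 2·9
1 = −2·104 + 11·19
1 = 11·331 − 35·104
So 104·(-35) ≡ 1 (mod 331), giving 104⁻¹ ≡ 296.
x ≡ 104⁻¹·62 ≡ 296·62 ≡ 147 (mod 331).

147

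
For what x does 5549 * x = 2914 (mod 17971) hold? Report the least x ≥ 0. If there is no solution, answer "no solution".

First find gcd(5549, 17971):
17971 = 3·5549 + 1324
5549 = 4·1324 + 253
1324 = 5·253 + 59
253 = 4·59 + 17
59 = 3·17 + 8
17 = 2·8 + 1
8 = 8·1 + 0
gcd = 1, so a unique solution mod 17971 exists.
Back-substitute for the Bézout coefficients:
1 = 17 − 2·8
1 = −2·59 + 7·17
1 = 7·253 − 30·59
1 = −30·1324 + 157·253
1 = 157·5549 − 658·1324
1 = −658·17971 + 2131·5549
So 5549·(2131) ≡ 1 (mod 17971), giving 5549⁻¹ ≡ 2131.
x ≡ 5549⁻¹·2914 ≡ 2131·2914 ≡ 9739 (mod 17971).

9739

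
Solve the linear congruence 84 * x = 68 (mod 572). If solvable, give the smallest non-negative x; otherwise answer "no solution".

First find gcd(84, 572):
572 = 6*84 + 68
84 = 1*68 + 16
68 = 4*16 + 4
16 = 4*4 + 0
gcd = 4 and 4 | 68, so solutions exist. Divide through by 4: 21x ≡ 17 (mod 143).
Now find 21⁻¹ mod 143:
143 = 6·21 + 17
21 = 1·17 + 4
17 = 4·4 + 1
4 = 4·1 + 0
Back-substitute:
1 = 17 − 4·4
1 = −4·21 + 5·17
1 = 5·143 − 34·21
So 21·(-34) ≡ 1 (mod 143), i.e. 21⁻¹ ≡ 109.
Then x ≡ 109·17 ≡ 137 (mod 143); the smallest non-negative solution is x = 137.

137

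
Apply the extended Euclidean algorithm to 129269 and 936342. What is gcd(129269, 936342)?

1

Apply Euclid's algorithm to 936342 and 129269:
936342 = 7*129269 + 31459
129269 = 4*31459 + 3433
31459 = 9*3433 + 562
3433 = 6*562 + 61
562 = 9*61 + 13
61 = 4*13 + 9
13 = 1*9 + 4
9 = 2*4 + 1
4 = 4*1 + 0
gcd(129269, 936342) = 1.
Back-substituting:
1 = 9 − 2·4
1 = −2·13 + 3·9
1 = 3·61 − 14·13
1 = −14·562 + 129·61
1 = 129·3433 − 788·562
1 = −788·31459 + 7221·3433
1 = 7221·129269 − 29672·31459
1 = −29672·936342 + 214925·129269
So 1 = (-29672)·936342 + (214925)·129269.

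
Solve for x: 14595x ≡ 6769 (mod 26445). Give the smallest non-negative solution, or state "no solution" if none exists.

gcd(14595, 26445):
26445 = 1×14595 + 11850
14595 = 1×11850 + 2745
11850 = 4×2745 + 870
2745 = 3×870 + 135
870 = 6×135 + 60
135 = 2×60 + 15
60 = 4×15 + 0
gcd = 15, but 15 ∤ 6769, so the congruence has no solution.

no solution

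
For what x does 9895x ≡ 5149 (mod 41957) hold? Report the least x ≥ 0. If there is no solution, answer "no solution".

3045

First find gcd(9895, 41957):
41957 = 4·9895 + 2377
9895 = 4·2377 + 387
2377 = 6·387 + 55
387 = 7·55 + 2
55 = 27·2 + 1
2 = 2·1 + 0
gcd = 1, so a unique solution mod 41957 exists.
Back-substitute for the Bézout coefficients:
1 = 55 − 27·2
1 = −27·387 + 190·55
1 = 190·2377 − 1167·387
1 = −1167·9895 + 4858·2377
1 = 4858·41957 − 20599·9895
So 9895·(-20599) ≡ 1 (mod 41957), giving 9895⁻¹ ≡ 21358.
x ≡ 9895⁻¹·5149 ≡ 21358·5149 ≡ 3045 (mod 41957).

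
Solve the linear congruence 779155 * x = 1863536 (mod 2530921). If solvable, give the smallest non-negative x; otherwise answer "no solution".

First find gcd(779155, 2530921):
2530921 = 3·779155 + 193456
779155 = 4·193456 + 5331
193456 = 36·5331 + 1540
5331 = 3·1540 + 711
1540 = 2·711 + 118
711 = 6·118 + 3
118 = 39·3 + 1
3 = 3·1 + 0
gcd = 1, so a unique solution mod 2530921 exists.
Back-substitute for the Bézout coefficients:
1 = 118 − 39·3
1 = −39·711 + 235·118
1 = 235·1540 − 509·711
1 = −509·5331 + 1762·1540
1 = 1762·193456 − 63941·5331
1 = −63941·779155 + 257526·193456
1 = 257526·2530921 − 836519·779155
So 779155·(-836519) ≡ 1 (mod 2530921), giving 779155⁻¹ ≡ 1694402.
x ≡ 779155⁻¹·1863536 ≡ 1694402·1863536 ≡ 2085872 (mod 2530921).

2085872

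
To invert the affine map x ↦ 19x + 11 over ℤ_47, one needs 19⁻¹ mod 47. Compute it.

5

Apply the Euclidean algorithm to 47 and 19:
47 = 2*19 + 9
19 = 2*9 + 1
9 = 9*1 + 0
gcd = 1, so the inverse exists. Back-substitute:
1 = 19 − 2·9
1 = −2·47 + 5·19
So 19·5 ≡ 1 (mod 47).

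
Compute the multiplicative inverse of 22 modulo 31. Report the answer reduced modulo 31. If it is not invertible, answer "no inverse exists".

gcd(31, 22) by repeated division:
31 = 1×22 + 9
22 = 2×9 + 4
9 = 2×4 + 1
4 = 4×1 + 0
Since gcd(22, 31) = 1, back-substitute to write 1 as a combination:
1 = 9 − 2·4
1 = −2·22 + 5·9
1 = 5·31 − 7·22
So 22·(-7) ≡ 1 (mod 31), and -7 ≡ 24 (mod 31).

24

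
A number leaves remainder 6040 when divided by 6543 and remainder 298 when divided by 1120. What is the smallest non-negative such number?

Write x = 6040 + 6543·k. Then 6543·k ≡ 298 − 6040 ≡ 978 (mod 1120).
Need 6543⁻¹ mod 1120. Extended Euclid on (1120, 943):
1120 = 1*943 + 177
943 = 5*177 + 58
177 = 3*58 + 3
58 = 19*3 + 1
3 = 3*1 + 0
Back-substitute:
1 = 58 − 19·3
1 = −19·177 + 58·58
1 = 58·943 − 309·177
1 = −309·1120 + 367·943
6543⁻¹ ≡ 367 (mod 1120), so k ≡ 367·978 ≡ 526 (mod 1120).
x = 6040 + 6543·526 = 3447658.

3447658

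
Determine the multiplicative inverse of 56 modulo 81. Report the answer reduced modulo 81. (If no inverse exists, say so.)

68

Run Euclid on (81, 56):
81 = 1×56 + 25
56 = 2×25 + 6
25 = 4×6 + 1
6 = 6×1 + 0
gcd = 1, so the inverse exists. Back-substitute:
1 = 25 − 4·6
1 = −4·56 + 9·25
1 = 9·81 − 13·56
Thus 56·(-13) ≡ 1 (mod 81); reducing, -13 mod 81 = 68.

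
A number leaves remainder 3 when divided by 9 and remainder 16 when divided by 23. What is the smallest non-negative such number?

39

Write x = 3 + 9·k. Then 9·k ≡ 16 − 3 ≡ 13 (mod 23).
Need 9⁻¹ mod 23. Extended Euclid on (23, 9):
23 = 2*9 + 5
9 = 1*5 + 4
5 = 1*4 + 1
4 = 4*1 + 0
Back-substitute:
1 = 5 − 4
1 = −9 + 2·5
1 = 2·23 − 5·9
9⁻¹ ≡ 18 (mod 23), so k ≡ 18·13 ≡ 4 (mod 23).
x = 3 + 9·4 = 39.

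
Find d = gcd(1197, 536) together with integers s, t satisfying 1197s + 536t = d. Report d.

1

Apply Euclid's algorithm to 1197 and 536:
1197 = 2×536 + 125
536 = 4×125 + 36
125 = 3×36 + 17
36 = 2×17 + 2
17 = 8×2 + 1
2 = 2×1 + 0
gcd(1197, 536) = 1.
Working backward:
1 = 17 − 8·2
1 = −8·36 + 17·17
1 = 17·125 − 59·36
1 = −59·536 + 253·125
1 = 253·1197 − 565·536
So 1 = (253)·1197 + (-565)·536.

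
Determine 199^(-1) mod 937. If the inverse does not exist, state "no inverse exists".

Run Euclid on (937, 199):
937 = 4*199 + 141
199 = 1*141 + 58
141 = 2*58 + 25
58 = 2*25 + 8
25 = 3*8 + 1
8 = 8*1 + 0
Since gcd(199, 937) = 1, back-substitute to write 1 as a combination:
1 = 25 − 3·8
1 = −3·58 + 7·25
1 = 7·141 − 17·58
1 = −17·199 + 24·141
1 = 24·937 − 113·199
Hence 199⁻¹ ≡ -113 ≡ 824 (mod 937).

824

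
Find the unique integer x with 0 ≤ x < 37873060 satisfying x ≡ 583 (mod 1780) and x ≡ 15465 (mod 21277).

Write x = 583 + 1780·k. Then 1780·k ≡ 15465 − 583 ≡ 14882 (mod 21277).
Need 1780⁻¹ mod 21277. Extended Euclid on (21277, 1780):
21277 = 11×1780 + 1697
1780 = 1×1697 + 83
1697 = 20×83 + 37
83 = 2×37 + 9
37 = 4×9 + 1
9 = 9×1 + 0
Back-substitute:
1 = 37 − 4·9
1 = −4·83 + 9·37
1 = 9·1697 − 184·83
1 = −184·1780 + 193·1697
1 = 193·21277 − 2307·1780
1780⁻¹ ≡ 18970 (mod 21277), so k ≡ 18970·14882 ≡ 8304 (mod 21277).
x = 583 + 1780·8304 = 14781703.

14781703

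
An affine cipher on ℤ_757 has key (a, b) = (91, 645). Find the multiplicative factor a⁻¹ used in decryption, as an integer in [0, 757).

gcd(757, 91) by repeated division:
757 = 8·91 + 29
91 = 3·29 + 4
29 = 7·4 + 1
4 = 4·1 + 0
The gcd is 1. Working backward:
1 = 29 − 7·4
1 = −7·91 + 22·29
1 = 22·757 − 183·91
Hence 91⁻¹ ≡ -183 ≡ 574 (mod 757).

574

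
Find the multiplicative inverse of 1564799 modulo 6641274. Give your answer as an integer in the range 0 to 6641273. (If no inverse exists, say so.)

Apply the Euclidean algorithm to 6641274 and 1564799:
6641274 = 4×1564799 + 382078
1564799 = 4×382078 + 36487
382078 = 10×36487 + 17208
36487 = 2×17208 + 2071
17208 = 8×2071 + 640
2071 = 3×640 + 151
640 = 4×151 + 36
151 = 4×36 + 7
36 = 5×7 + 1
7 = 7×1 + 0
gcd = 1, so the inverse exists. Back-substitute:
1 = 36 − 5·7
1 = −5·151 + 21·36
1 = 21·640 − 89·151
1 = −89·2071 + 288·640
1 = 288·17208 − 2393·2071
1 = −2393·36487 + 5074·17208
1 = 5074·382078 − 53133·36487
1 = −53133·1564799 + 217606·382078
1 = 217606·6641274 − 923557·1564799
Hence 1564799⁻¹ ≡ -923557 ≡ 5717717 (mod 6641274).

5717717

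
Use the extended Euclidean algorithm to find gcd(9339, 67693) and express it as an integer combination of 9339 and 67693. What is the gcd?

1

Apply Euclid's algorithm to 67693 and 9339:
67693 = 7*9339 + 2320
9339 = 4*2320 + 59
2320 = 39*59 + 19
59 = 3*19 + 2
19 = 9*2 + 1
2 = 2*1 + 0
gcd(9339, 67693) = 1.
Express as a combination:
1 = 19 − 9·2
1 = −9·59 + 28·19
1 = 28·2320 − 1101·59
1 = −1101·9339 + 4432·2320
1 = 4432·67693 − 32125·9339
So 1 = (4432)·67693 + (-32125)·9339.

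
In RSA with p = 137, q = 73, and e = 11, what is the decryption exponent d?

φ(n) = (p−1)(q−1) = 136·72 = 9792.
Need d with 11·d ≡ 1 (mod 9792). Apply the extended Euclidean algorithm:
9792 = 890×11 + 2
11 = 5×2 + 1
2 = 2×1 + 0
Back-substitute:
1 = 11 − 5·2
1 = −5·9792 + 4451·11
So 11·4451 ≡ 1 (mod 9792), hence d = 4451.

4451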